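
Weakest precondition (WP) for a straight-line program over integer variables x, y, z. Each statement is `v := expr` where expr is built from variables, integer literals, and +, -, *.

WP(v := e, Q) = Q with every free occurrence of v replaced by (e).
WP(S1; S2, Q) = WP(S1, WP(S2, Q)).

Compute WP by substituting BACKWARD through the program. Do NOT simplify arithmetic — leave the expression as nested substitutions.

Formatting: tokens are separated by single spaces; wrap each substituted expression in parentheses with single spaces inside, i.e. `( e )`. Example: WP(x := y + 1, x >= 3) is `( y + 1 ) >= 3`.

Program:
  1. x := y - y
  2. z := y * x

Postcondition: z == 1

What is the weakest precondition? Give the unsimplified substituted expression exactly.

Answer: ( y * ( y - y ) ) == 1

Derivation:
post: z == 1
stmt 2: z := y * x  -- replace 1 occurrence(s) of z with (y * x)
  => ( y * x ) == 1
stmt 1: x := y - y  -- replace 1 occurrence(s) of x with (y - y)
  => ( y * ( y - y ) ) == 1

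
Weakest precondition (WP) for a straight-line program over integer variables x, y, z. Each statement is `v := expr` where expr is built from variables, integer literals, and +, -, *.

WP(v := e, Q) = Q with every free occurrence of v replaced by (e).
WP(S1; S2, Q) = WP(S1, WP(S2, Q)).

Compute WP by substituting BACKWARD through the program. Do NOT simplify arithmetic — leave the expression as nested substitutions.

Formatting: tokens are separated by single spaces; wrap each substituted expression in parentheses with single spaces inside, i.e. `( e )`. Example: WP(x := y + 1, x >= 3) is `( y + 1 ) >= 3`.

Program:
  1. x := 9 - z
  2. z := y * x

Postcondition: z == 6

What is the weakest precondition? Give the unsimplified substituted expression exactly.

Answer: ( y * ( 9 - z ) ) == 6

Derivation:
post: z == 6
stmt 2: z := y * x  -- replace 1 occurrence(s) of z with (y * x)
  => ( y * x ) == 6
stmt 1: x := 9 - z  -- replace 1 occurrence(s) of x with (9 - z)
  => ( y * ( 9 - z ) ) == 6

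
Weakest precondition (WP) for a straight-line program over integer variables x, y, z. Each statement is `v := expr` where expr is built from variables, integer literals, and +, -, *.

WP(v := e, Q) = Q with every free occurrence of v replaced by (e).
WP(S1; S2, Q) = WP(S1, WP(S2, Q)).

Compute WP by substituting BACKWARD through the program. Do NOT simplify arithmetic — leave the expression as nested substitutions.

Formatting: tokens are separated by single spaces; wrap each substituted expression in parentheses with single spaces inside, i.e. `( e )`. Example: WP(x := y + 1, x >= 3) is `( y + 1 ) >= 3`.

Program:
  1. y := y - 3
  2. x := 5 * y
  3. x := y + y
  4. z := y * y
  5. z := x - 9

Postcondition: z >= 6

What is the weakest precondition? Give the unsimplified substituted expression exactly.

Answer: ( ( ( y - 3 ) + ( y - 3 ) ) - 9 ) >= 6

Derivation:
post: z >= 6
stmt 5: z := x - 9  -- replace 1 occurrence(s) of z with (x - 9)
  => ( x - 9 ) >= 6
stmt 4: z := y * y  -- replace 0 occurrence(s) of z with (y * y)
  => ( x - 9 ) >= 6
stmt 3: x := y + y  -- replace 1 occurrence(s) of x with (y + y)
  => ( ( y + y ) - 9 ) >= 6
stmt 2: x := 5 * y  -- replace 0 occurrence(s) of x with (5 * y)
  => ( ( y + y ) - 9 ) >= 6
stmt 1: y := y - 3  -- replace 2 occurrence(s) of y with (y - 3)
  => ( ( ( y - 3 ) + ( y - 3 ) ) - 9 ) >= 6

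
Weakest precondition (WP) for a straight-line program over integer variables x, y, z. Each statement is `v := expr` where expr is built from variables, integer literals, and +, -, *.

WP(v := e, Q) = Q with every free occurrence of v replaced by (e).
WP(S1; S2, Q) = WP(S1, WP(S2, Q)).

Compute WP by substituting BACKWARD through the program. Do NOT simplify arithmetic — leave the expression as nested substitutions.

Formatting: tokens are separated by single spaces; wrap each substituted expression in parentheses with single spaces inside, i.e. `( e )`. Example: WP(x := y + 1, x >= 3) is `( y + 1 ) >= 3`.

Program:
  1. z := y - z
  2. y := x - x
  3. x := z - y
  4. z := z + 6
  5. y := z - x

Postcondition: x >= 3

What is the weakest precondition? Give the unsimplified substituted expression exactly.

Answer: ( ( y - z ) - ( x - x ) ) >= 3

Derivation:
post: x >= 3
stmt 5: y := z - x  -- replace 0 occurrence(s) of y with (z - x)
  => x >= 3
stmt 4: z := z + 6  -- replace 0 occurrence(s) of z with (z + 6)
  => x >= 3
stmt 3: x := z - y  -- replace 1 occurrence(s) of x with (z - y)
  => ( z - y ) >= 3
stmt 2: y := x - x  -- replace 1 occurrence(s) of y with (x - x)
  => ( z - ( x - x ) ) >= 3
stmt 1: z := y - z  -- replace 1 occurrence(s) of z with (y - z)
  => ( ( y - z ) - ( x - x ) ) >= 3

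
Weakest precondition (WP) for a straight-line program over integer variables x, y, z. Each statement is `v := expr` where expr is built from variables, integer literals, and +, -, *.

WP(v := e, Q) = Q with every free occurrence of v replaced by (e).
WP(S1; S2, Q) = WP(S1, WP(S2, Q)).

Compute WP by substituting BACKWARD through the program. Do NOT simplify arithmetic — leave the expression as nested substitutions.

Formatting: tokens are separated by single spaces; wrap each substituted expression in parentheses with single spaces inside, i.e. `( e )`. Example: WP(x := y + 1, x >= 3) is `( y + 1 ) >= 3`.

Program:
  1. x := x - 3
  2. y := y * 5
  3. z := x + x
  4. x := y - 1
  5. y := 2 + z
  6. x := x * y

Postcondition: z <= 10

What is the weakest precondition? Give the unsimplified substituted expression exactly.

post: z <= 10
stmt 6: x := x * y  -- replace 0 occurrence(s) of x with (x * y)
  => z <= 10
stmt 5: y := 2 + z  -- replace 0 occurrence(s) of y with (2 + z)
  => z <= 10
stmt 4: x := y - 1  -- replace 0 occurrence(s) of x with (y - 1)
  => z <= 10
stmt 3: z := x + x  -- replace 1 occurrence(s) of z with (x + x)
  => ( x + x ) <= 10
stmt 2: y := y * 5  -- replace 0 occurrence(s) of y with (y * 5)
  => ( x + x ) <= 10
stmt 1: x := x - 3  -- replace 2 occurrence(s) of x with (x - 3)
  => ( ( x - 3 ) + ( x - 3 ) ) <= 10

Answer: ( ( x - 3 ) + ( x - 3 ) ) <= 10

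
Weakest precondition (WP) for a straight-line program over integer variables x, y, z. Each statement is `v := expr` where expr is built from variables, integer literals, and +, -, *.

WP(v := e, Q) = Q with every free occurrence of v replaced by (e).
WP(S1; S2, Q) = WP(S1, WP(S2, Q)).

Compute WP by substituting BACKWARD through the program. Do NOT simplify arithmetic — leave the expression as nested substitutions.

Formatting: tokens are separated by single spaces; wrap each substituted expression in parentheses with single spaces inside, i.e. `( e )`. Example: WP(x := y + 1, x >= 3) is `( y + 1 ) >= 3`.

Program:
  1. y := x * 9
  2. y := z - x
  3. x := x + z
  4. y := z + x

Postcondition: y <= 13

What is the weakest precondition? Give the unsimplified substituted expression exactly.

Answer: ( z + ( x + z ) ) <= 13

Derivation:
post: y <= 13
stmt 4: y := z + x  -- replace 1 occurrence(s) of y with (z + x)
  => ( z + x ) <= 13
stmt 3: x := x + z  -- replace 1 occurrence(s) of x with (x + z)
  => ( z + ( x + z ) ) <= 13
stmt 2: y := z - x  -- replace 0 occurrence(s) of y with (z - x)
  => ( z + ( x + z ) ) <= 13
stmt 1: y := x * 9  -- replace 0 occurrence(s) of y with (x * 9)
  => ( z + ( x + z ) ) <= 13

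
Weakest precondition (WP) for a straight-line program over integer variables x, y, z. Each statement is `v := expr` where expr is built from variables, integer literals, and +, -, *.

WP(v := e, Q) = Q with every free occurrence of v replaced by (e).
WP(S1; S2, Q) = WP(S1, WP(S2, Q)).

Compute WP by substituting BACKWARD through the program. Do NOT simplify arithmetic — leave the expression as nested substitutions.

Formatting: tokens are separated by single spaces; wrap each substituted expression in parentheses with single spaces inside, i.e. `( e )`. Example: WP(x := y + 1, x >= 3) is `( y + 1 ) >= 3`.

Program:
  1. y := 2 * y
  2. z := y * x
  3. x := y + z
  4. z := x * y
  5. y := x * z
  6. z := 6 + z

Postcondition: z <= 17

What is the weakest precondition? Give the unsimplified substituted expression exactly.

Answer: ( 6 + ( ( ( 2 * y ) + ( ( 2 * y ) * x ) ) * ( 2 * y ) ) ) <= 17

Derivation:
post: z <= 17
stmt 6: z := 6 + z  -- replace 1 occurrence(s) of z with (6 + z)
  => ( 6 + z ) <= 17
stmt 5: y := x * z  -- replace 0 occurrence(s) of y with (x * z)
  => ( 6 + z ) <= 17
stmt 4: z := x * y  -- replace 1 occurrence(s) of z with (x * y)
  => ( 6 + ( x * y ) ) <= 17
stmt 3: x := y + z  -- replace 1 occurrence(s) of x with (y + z)
  => ( 6 + ( ( y + z ) * y ) ) <= 17
stmt 2: z := y * x  -- replace 1 occurrence(s) of z with (y * x)
  => ( 6 + ( ( y + ( y * x ) ) * y ) ) <= 17
stmt 1: y := 2 * y  -- replace 3 occurrence(s) of y with (2 * y)
  => ( 6 + ( ( ( 2 * y ) + ( ( 2 * y ) * x ) ) * ( 2 * y ) ) ) <= 17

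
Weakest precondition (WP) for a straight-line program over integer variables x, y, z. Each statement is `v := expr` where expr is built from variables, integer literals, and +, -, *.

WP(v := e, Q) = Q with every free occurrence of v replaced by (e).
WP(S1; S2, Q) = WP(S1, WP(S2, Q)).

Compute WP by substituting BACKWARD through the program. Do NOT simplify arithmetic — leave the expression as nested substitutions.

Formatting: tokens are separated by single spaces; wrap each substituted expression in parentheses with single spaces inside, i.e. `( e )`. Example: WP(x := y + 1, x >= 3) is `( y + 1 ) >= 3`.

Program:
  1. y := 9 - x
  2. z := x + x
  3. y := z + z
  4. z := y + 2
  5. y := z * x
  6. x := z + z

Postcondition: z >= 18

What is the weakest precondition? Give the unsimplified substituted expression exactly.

Answer: ( ( ( x + x ) + ( x + x ) ) + 2 ) >= 18

Derivation:
post: z >= 18
stmt 6: x := z + z  -- replace 0 occurrence(s) of x with (z + z)
  => z >= 18
stmt 5: y := z * x  -- replace 0 occurrence(s) of y with (z * x)
  => z >= 18
stmt 4: z := y + 2  -- replace 1 occurrence(s) of z with (y + 2)
  => ( y + 2 ) >= 18
stmt 3: y := z + z  -- replace 1 occurrence(s) of y with (z + z)
  => ( ( z + z ) + 2 ) >= 18
stmt 2: z := x + x  -- replace 2 occurrence(s) of z with (x + x)
  => ( ( ( x + x ) + ( x + x ) ) + 2 ) >= 18
stmt 1: y := 9 - x  -- replace 0 occurrence(s) of y with (9 - x)
  => ( ( ( x + x ) + ( x + x ) ) + 2 ) >= 18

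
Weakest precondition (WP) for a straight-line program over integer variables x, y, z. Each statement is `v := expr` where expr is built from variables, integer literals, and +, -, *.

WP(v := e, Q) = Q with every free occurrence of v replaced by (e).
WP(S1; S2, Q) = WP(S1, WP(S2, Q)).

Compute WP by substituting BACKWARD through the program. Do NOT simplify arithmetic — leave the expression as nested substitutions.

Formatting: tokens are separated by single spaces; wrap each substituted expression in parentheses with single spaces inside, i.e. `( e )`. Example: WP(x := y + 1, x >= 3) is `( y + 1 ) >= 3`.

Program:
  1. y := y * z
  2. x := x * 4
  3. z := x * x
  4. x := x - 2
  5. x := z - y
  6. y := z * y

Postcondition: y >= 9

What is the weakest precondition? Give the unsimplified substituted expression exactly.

Answer: ( ( ( x * 4 ) * ( x * 4 ) ) * ( y * z ) ) >= 9

Derivation:
post: y >= 9
stmt 6: y := z * y  -- replace 1 occurrence(s) of y with (z * y)
  => ( z * y ) >= 9
stmt 5: x := z - y  -- replace 0 occurrence(s) of x with (z - y)
  => ( z * y ) >= 9
stmt 4: x := x - 2  -- replace 0 occurrence(s) of x with (x - 2)
  => ( z * y ) >= 9
stmt 3: z := x * x  -- replace 1 occurrence(s) of z with (x * x)
  => ( ( x * x ) * y ) >= 9
stmt 2: x := x * 4  -- replace 2 occurrence(s) of x with (x * 4)
  => ( ( ( x * 4 ) * ( x * 4 ) ) * y ) >= 9
stmt 1: y := y * z  -- replace 1 occurrence(s) of y with (y * z)
  => ( ( ( x * 4 ) * ( x * 4 ) ) * ( y * z ) ) >= 9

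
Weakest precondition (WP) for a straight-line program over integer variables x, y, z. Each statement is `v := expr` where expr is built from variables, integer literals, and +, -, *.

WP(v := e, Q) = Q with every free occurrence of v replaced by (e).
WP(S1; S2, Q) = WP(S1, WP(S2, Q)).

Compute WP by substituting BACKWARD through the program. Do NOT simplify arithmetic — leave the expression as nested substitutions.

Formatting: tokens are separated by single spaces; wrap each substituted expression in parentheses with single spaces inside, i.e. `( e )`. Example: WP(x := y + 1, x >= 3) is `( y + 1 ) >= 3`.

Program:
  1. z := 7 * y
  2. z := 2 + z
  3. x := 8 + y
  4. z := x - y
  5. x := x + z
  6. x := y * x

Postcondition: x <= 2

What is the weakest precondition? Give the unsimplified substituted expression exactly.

Answer: ( y * ( ( 8 + y ) + ( ( 8 + y ) - y ) ) ) <= 2

Derivation:
post: x <= 2
stmt 6: x := y * x  -- replace 1 occurrence(s) of x with (y * x)
  => ( y * x ) <= 2
stmt 5: x := x + z  -- replace 1 occurrence(s) of x with (x + z)
  => ( y * ( x + z ) ) <= 2
stmt 4: z := x - y  -- replace 1 occurrence(s) of z with (x - y)
  => ( y * ( x + ( x - y ) ) ) <= 2
stmt 3: x := 8 + y  -- replace 2 occurrence(s) of x with (8 + y)
  => ( y * ( ( 8 + y ) + ( ( 8 + y ) - y ) ) ) <= 2
stmt 2: z := 2 + z  -- replace 0 occurrence(s) of z with (2 + z)
  => ( y * ( ( 8 + y ) + ( ( 8 + y ) - y ) ) ) <= 2
stmt 1: z := 7 * y  -- replace 0 occurrence(s) of z with (7 * y)
  => ( y * ( ( 8 + y ) + ( ( 8 + y ) - y ) ) ) <= 2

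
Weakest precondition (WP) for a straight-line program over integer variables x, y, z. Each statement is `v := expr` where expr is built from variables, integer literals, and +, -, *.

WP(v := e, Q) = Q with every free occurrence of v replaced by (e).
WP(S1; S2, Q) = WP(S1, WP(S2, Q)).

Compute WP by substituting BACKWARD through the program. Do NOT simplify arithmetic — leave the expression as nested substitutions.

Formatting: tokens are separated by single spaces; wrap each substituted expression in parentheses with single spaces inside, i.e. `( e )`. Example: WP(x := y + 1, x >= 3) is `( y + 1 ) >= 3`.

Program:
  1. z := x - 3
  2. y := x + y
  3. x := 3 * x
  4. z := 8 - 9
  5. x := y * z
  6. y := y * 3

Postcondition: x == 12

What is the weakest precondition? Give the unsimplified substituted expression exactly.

Answer: ( ( x + y ) * ( 8 - 9 ) ) == 12

Derivation:
post: x == 12
stmt 6: y := y * 3  -- replace 0 occurrence(s) of y with (y * 3)
  => x == 12
stmt 5: x := y * z  -- replace 1 occurrence(s) of x with (y * z)
  => ( y * z ) == 12
stmt 4: z := 8 - 9  -- replace 1 occurrence(s) of z with (8 - 9)
  => ( y * ( 8 - 9 ) ) == 12
stmt 3: x := 3 * x  -- replace 0 occurrence(s) of x with (3 * x)
  => ( y * ( 8 - 9 ) ) == 12
stmt 2: y := x + y  -- replace 1 occurrence(s) of y with (x + y)
  => ( ( x + y ) * ( 8 - 9 ) ) == 12
stmt 1: z := x - 3  -- replace 0 occurrence(s) of z with (x - 3)
  => ( ( x + y ) * ( 8 - 9 ) ) == 12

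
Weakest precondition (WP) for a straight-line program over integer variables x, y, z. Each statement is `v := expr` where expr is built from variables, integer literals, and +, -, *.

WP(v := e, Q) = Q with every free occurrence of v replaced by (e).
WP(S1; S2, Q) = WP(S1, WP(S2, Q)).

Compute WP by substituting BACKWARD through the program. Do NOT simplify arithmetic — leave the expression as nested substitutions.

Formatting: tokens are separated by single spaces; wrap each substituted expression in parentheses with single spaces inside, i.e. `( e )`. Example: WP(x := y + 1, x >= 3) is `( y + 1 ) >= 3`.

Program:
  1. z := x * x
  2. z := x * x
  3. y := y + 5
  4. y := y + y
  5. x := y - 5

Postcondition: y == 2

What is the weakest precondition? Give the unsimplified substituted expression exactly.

Answer: ( ( y + 5 ) + ( y + 5 ) ) == 2

Derivation:
post: y == 2
stmt 5: x := y - 5  -- replace 0 occurrence(s) of x with (y - 5)
  => y == 2
stmt 4: y := y + y  -- replace 1 occurrence(s) of y with (y + y)
  => ( y + y ) == 2
stmt 3: y := y + 5  -- replace 2 occurrence(s) of y with (y + 5)
  => ( ( y + 5 ) + ( y + 5 ) ) == 2
stmt 2: z := x * x  -- replace 0 occurrence(s) of z with (x * x)
  => ( ( y + 5 ) + ( y + 5 ) ) == 2
stmt 1: z := x * x  -- replace 0 occurrence(s) of z with (x * x)
  => ( ( y + 5 ) + ( y + 5 ) ) == 2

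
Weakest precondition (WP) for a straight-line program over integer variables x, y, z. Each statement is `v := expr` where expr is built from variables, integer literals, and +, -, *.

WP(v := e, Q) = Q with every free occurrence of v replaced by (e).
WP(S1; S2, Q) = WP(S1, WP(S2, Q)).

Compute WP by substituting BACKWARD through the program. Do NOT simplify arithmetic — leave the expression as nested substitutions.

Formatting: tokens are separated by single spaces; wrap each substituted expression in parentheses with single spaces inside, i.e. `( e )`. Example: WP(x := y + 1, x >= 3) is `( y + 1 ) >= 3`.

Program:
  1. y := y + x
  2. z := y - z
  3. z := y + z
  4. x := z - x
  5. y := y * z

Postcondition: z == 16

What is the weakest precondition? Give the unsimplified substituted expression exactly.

Answer: ( ( y + x ) + ( ( y + x ) - z ) ) == 16

Derivation:
post: z == 16
stmt 5: y := y * z  -- replace 0 occurrence(s) of y with (y * z)
  => z == 16
stmt 4: x := z - x  -- replace 0 occurrence(s) of x with (z - x)
  => z == 16
stmt 3: z := y + z  -- replace 1 occurrence(s) of z with (y + z)
  => ( y + z ) == 16
stmt 2: z := y - z  -- replace 1 occurrence(s) of z with (y - z)
  => ( y + ( y - z ) ) == 16
stmt 1: y := y + x  -- replace 2 occurrence(s) of y with (y + x)
  => ( ( y + x ) + ( ( y + x ) - z ) ) == 16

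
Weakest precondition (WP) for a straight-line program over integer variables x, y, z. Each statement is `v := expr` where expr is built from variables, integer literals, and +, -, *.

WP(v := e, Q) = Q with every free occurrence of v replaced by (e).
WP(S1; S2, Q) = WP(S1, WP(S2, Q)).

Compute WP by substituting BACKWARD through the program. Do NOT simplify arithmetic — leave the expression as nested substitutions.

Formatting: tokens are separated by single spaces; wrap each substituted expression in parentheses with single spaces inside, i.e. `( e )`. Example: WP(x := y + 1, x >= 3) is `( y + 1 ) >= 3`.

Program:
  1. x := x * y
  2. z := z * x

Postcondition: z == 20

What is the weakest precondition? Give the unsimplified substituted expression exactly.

Answer: ( z * ( x * y ) ) == 20

Derivation:
post: z == 20
stmt 2: z := z * x  -- replace 1 occurrence(s) of z with (z * x)
  => ( z * x ) == 20
stmt 1: x := x * y  -- replace 1 occurrence(s) of x with (x * y)
  => ( z * ( x * y ) ) == 20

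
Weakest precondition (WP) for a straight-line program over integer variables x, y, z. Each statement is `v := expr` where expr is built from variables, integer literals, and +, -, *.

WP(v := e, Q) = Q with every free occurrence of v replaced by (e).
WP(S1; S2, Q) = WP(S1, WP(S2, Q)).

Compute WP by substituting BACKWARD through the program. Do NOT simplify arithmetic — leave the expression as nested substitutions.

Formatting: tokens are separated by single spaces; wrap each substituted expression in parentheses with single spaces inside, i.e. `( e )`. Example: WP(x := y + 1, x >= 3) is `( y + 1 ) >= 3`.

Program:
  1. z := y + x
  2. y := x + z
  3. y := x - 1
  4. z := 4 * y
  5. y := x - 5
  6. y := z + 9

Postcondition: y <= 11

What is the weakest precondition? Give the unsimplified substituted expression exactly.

post: y <= 11
stmt 6: y := z + 9  -- replace 1 occurrence(s) of y with (z + 9)
  => ( z + 9 ) <= 11
stmt 5: y := x - 5  -- replace 0 occurrence(s) of y with (x - 5)
  => ( z + 9 ) <= 11
stmt 4: z := 4 * y  -- replace 1 occurrence(s) of z with (4 * y)
  => ( ( 4 * y ) + 9 ) <= 11
stmt 3: y := x - 1  -- replace 1 occurrence(s) of y with (x - 1)
  => ( ( 4 * ( x - 1 ) ) + 9 ) <= 11
stmt 2: y := x + z  -- replace 0 occurrence(s) of y with (x + z)
  => ( ( 4 * ( x - 1 ) ) + 9 ) <= 11
stmt 1: z := y + x  -- replace 0 occurrence(s) of z with (y + x)
  => ( ( 4 * ( x - 1 ) ) + 9 ) <= 11

Answer: ( ( 4 * ( x - 1 ) ) + 9 ) <= 11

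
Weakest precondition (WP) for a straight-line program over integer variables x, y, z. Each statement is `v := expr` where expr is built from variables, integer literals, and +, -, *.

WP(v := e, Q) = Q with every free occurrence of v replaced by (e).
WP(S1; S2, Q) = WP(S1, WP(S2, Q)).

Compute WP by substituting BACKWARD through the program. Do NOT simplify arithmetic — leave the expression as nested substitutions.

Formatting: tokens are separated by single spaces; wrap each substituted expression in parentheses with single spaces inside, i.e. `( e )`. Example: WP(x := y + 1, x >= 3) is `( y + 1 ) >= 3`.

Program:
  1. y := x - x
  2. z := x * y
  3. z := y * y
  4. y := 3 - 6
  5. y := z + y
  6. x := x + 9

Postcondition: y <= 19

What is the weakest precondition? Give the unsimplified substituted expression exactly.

post: y <= 19
stmt 6: x := x + 9  -- replace 0 occurrence(s) of x with (x + 9)
  => y <= 19
stmt 5: y := z + y  -- replace 1 occurrence(s) of y with (z + y)
  => ( z + y ) <= 19
stmt 4: y := 3 - 6  -- replace 1 occurrence(s) of y with (3 - 6)
  => ( z + ( 3 - 6 ) ) <= 19
stmt 3: z := y * y  -- replace 1 occurrence(s) of z with (y * y)
  => ( ( y * y ) + ( 3 - 6 ) ) <= 19
stmt 2: z := x * y  -- replace 0 occurrence(s) of z with (x * y)
  => ( ( y * y ) + ( 3 - 6 ) ) <= 19
stmt 1: y := x - x  -- replace 2 occurrence(s) of y with (x - x)
  => ( ( ( x - x ) * ( x - x ) ) + ( 3 - 6 ) ) <= 19

Answer: ( ( ( x - x ) * ( x - x ) ) + ( 3 - 6 ) ) <= 19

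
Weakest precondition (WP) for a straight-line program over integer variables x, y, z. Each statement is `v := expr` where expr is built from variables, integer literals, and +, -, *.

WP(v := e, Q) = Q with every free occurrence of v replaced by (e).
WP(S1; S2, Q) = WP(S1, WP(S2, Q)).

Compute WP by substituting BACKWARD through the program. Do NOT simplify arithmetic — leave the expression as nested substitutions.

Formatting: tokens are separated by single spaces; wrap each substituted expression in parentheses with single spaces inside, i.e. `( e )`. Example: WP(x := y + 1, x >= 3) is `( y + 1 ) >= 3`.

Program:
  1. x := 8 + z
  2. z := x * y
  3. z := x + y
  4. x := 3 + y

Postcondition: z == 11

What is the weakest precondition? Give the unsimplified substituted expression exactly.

Answer: ( ( 8 + z ) + y ) == 11

Derivation:
post: z == 11
stmt 4: x := 3 + y  -- replace 0 occurrence(s) of x with (3 + y)
  => z == 11
stmt 3: z := x + y  -- replace 1 occurrence(s) of z with (x + y)
  => ( x + y ) == 11
stmt 2: z := x * y  -- replace 0 occurrence(s) of z with (x * y)
  => ( x + y ) == 11
stmt 1: x := 8 + z  -- replace 1 occurrence(s) of x with (8 + z)
  => ( ( 8 + z ) + y ) == 11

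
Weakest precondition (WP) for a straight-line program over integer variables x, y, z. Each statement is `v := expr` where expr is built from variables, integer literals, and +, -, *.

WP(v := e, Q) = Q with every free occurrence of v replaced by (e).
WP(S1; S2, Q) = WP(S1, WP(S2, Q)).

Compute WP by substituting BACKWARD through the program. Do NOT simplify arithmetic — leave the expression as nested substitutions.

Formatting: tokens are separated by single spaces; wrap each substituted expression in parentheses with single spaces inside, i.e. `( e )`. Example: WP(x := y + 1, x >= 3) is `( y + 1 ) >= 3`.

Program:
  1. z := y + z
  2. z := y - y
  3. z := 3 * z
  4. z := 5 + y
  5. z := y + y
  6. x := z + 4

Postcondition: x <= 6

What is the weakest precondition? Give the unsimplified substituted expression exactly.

Answer: ( ( y + y ) + 4 ) <= 6

Derivation:
post: x <= 6
stmt 6: x := z + 4  -- replace 1 occurrence(s) of x with (z + 4)
  => ( z + 4 ) <= 6
stmt 5: z := y + y  -- replace 1 occurrence(s) of z with (y + y)
  => ( ( y + y ) + 4 ) <= 6
stmt 4: z := 5 + y  -- replace 0 occurrence(s) of z with (5 + y)
  => ( ( y + y ) + 4 ) <= 6
stmt 3: z := 3 * z  -- replace 0 occurrence(s) of z with (3 * z)
  => ( ( y + y ) + 4 ) <= 6
stmt 2: z := y - y  -- replace 0 occurrence(s) of z with (y - y)
  => ( ( y + y ) + 4 ) <= 6
stmt 1: z := y + z  -- replace 0 occurrence(s) of z with (y + z)
  => ( ( y + y ) + 4 ) <= 6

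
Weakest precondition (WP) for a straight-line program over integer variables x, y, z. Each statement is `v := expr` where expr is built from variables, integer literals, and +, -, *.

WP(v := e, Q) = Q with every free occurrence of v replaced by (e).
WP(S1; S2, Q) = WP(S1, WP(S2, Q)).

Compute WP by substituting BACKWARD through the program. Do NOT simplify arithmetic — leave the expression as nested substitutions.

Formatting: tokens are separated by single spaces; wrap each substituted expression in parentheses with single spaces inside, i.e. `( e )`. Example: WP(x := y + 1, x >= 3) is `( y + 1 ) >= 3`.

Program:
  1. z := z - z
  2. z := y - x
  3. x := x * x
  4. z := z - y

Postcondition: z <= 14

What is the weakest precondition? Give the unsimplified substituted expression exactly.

Answer: ( ( y - x ) - y ) <= 14

Derivation:
post: z <= 14
stmt 4: z := z - y  -- replace 1 occurrence(s) of z with (z - y)
  => ( z - y ) <= 14
stmt 3: x := x * x  -- replace 0 occurrence(s) of x with (x * x)
  => ( z - y ) <= 14
stmt 2: z := y - x  -- replace 1 occurrence(s) of z with (y - x)
  => ( ( y - x ) - y ) <= 14
stmt 1: z := z - z  -- replace 0 occurrence(s) of z with (z - z)
  => ( ( y - x ) - y ) <= 14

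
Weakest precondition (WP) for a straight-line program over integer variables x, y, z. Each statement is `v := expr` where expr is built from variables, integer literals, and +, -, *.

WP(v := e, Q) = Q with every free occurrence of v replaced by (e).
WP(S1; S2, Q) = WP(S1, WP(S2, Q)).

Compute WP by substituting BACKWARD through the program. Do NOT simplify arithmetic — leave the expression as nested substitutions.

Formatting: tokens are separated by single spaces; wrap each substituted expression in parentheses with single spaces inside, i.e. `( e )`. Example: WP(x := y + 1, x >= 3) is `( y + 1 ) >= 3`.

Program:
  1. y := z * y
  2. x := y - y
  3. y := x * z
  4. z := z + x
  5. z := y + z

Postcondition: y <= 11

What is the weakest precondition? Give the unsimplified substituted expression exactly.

post: y <= 11
stmt 5: z := y + z  -- replace 0 occurrence(s) of z with (y + z)
  => y <= 11
stmt 4: z := z + x  -- replace 0 occurrence(s) of z with (z + x)
  => y <= 11
stmt 3: y := x * z  -- replace 1 occurrence(s) of y with (x * z)
  => ( x * z ) <= 11
stmt 2: x := y - y  -- replace 1 occurrence(s) of x with (y - y)
  => ( ( y - y ) * z ) <= 11
stmt 1: y := z * y  -- replace 2 occurrence(s) of y with (z * y)
  => ( ( ( z * y ) - ( z * y ) ) * z ) <= 11

Answer: ( ( ( z * y ) - ( z * y ) ) * z ) <= 11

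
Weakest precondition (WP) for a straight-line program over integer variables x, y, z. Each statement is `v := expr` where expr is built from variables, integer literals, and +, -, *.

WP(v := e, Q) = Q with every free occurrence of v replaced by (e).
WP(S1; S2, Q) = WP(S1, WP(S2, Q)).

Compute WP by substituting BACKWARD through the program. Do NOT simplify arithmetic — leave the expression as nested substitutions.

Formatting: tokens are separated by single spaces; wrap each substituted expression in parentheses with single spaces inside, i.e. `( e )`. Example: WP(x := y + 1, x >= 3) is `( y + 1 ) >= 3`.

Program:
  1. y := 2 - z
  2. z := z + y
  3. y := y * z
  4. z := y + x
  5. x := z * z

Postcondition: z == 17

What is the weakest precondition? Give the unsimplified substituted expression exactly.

Answer: ( ( ( 2 - z ) * ( z + ( 2 - z ) ) ) + x ) == 17

Derivation:
post: z == 17
stmt 5: x := z * z  -- replace 0 occurrence(s) of x with (z * z)
  => z == 17
stmt 4: z := y + x  -- replace 1 occurrence(s) of z with (y + x)
  => ( y + x ) == 17
stmt 3: y := y * z  -- replace 1 occurrence(s) of y with (y * z)
  => ( ( y * z ) + x ) == 17
stmt 2: z := z + y  -- replace 1 occurrence(s) of z with (z + y)
  => ( ( y * ( z + y ) ) + x ) == 17
stmt 1: y := 2 - z  -- replace 2 occurrence(s) of y with (2 - z)
  => ( ( ( 2 - z ) * ( z + ( 2 - z ) ) ) + x ) == 17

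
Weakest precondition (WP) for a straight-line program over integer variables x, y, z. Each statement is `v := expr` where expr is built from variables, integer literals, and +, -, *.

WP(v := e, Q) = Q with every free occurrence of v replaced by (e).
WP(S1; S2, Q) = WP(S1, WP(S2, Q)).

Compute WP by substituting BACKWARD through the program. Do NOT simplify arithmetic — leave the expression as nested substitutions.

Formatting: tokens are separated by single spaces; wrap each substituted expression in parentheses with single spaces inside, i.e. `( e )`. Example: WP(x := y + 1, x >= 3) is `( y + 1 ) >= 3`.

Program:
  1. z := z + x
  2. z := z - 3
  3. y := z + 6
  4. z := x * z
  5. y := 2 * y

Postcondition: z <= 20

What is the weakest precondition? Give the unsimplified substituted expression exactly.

Answer: ( x * ( ( z + x ) - 3 ) ) <= 20

Derivation:
post: z <= 20
stmt 5: y := 2 * y  -- replace 0 occurrence(s) of y with (2 * y)
  => z <= 20
stmt 4: z := x * z  -- replace 1 occurrence(s) of z with (x * z)
  => ( x * z ) <= 20
stmt 3: y := z + 6  -- replace 0 occurrence(s) of y with (z + 6)
  => ( x * z ) <= 20
stmt 2: z := z - 3  -- replace 1 occurrence(s) of z with (z - 3)
  => ( x * ( z - 3 ) ) <= 20
stmt 1: z := z + x  -- replace 1 occurrence(s) of z with (z + x)
  => ( x * ( ( z + x ) - 3 ) ) <= 20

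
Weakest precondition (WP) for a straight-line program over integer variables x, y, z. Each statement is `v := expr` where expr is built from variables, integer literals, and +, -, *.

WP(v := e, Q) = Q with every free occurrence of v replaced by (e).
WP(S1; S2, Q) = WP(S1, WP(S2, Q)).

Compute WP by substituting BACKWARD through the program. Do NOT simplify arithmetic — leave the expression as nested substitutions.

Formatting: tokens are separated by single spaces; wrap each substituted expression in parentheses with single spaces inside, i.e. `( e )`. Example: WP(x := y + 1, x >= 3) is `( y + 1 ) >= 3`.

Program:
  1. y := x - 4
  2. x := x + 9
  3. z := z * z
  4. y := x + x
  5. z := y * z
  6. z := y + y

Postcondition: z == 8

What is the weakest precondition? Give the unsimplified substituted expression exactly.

Answer: ( ( ( x + 9 ) + ( x + 9 ) ) + ( ( x + 9 ) + ( x + 9 ) ) ) == 8

Derivation:
post: z == 8
stmt 6: z := y + y  -- replace 1 occurrence(s) of z with (y + y)
  => ( y + y ) == 8
stmt 5: z := y * z  -- replace 0 occurrence(s) of z with (y * z)
  => ( y + y ) == 8
stmt 4: y := x + x  -- replace 2 occurrence(s) of y with (x + x)
  => ( ( x + x ) + ( x + x ) ) == 8
stmt 3: z := z * z  -- replace 0 occurrence(s) of z with (z * z)
  => ( ( x + x ) + ( x + x ) ) == 8
stmt 2: x := x + 9  -- replace 4 occurrence(s) of x with (x + 9)
  => ( ( ( x + 9 ) + ( x + 9 ) ) + ( ( x + 9 ) + ( x + 9 ) ) ) == 8
stmt 1: y := x - 4  -- replace 0 occurrence(s) of y with (x - 4)
  => ( ( ( x + 9 ) + ( x + 9 ) ) + ( ( x + 9 ) + ( x + 9 ) ) ) == 8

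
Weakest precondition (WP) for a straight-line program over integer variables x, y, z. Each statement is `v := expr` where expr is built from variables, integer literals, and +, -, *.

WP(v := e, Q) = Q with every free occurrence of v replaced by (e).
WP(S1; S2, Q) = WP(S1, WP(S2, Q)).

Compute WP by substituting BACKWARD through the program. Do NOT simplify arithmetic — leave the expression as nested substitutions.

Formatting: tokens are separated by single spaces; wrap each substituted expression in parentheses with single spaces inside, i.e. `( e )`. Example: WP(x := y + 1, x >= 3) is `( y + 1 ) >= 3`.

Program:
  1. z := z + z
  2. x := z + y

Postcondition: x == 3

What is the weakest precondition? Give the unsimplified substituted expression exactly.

Answer: ( ( z + z ) + y ) == 3

Derivation:
post: x == 3
stmt 2: x := z + y  -- replace 1 occurrence(s) of x with (z + y)
  => ( z + y ) == 3
stmt 1: z := z + z  -- replace 1 occurrence(s) of z with (z + z)
  => ( ( z + z ) + y ) == 3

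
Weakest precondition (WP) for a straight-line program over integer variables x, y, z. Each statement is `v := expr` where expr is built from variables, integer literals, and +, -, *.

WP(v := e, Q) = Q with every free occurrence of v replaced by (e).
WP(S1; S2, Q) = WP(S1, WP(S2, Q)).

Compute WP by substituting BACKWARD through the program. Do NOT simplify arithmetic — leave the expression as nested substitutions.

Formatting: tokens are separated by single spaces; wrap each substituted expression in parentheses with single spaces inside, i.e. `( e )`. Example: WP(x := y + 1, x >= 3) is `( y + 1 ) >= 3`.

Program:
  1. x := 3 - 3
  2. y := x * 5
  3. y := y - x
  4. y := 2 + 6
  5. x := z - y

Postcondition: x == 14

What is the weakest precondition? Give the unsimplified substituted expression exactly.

post: x == 14
stmt 5: x := z - y  -- replace 1 occurrence(s) of x with (z - y)
  => ( z - y ) == 14
stmt 4: y := 2 + 6  -- replace 1 occurrence(s) of y with (2 + 6)
  => ( z - ( 2 + 6 ) ) == 14
stmt 3: y := y - x  -- replace 0 occurrence(s) of y with (y - x)
  => ( z - ( 2 + 6 ) ) == 14
stmt 2: y := x * 5  -- replace 0 occurrence(s) of y with (x * 5)
  => ( z - ( 2 + 6 ) ) == 14
stmt 1: x := 3 - 3  -- replace 0 occurrence(s) of x with (3 - 3)
  => ( z - ( 2 + 6 ) ) == 14

Answer: ( z - ( 2 + 6 ) ) == 14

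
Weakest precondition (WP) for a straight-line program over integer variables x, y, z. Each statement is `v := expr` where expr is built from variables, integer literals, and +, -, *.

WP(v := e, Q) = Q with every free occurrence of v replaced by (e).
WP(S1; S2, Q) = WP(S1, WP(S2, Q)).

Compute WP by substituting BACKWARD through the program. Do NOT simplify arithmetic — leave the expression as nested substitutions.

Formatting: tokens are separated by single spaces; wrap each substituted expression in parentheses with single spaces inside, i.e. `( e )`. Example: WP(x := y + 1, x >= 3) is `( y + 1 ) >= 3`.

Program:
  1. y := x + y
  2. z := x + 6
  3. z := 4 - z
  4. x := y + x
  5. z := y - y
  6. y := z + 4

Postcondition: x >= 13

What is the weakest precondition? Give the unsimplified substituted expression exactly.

post: x >= 13
stmt 6: y := z + 4  -- replace 0 occurrence(s) of y with (z + 4)
  => x >= 13
stmt 5: z := y - y  -- replace 0 occurrence(s) of z with (y - y)
  => x >= 13
stmt 4: x := y + x  -- replace 1 occurrence(s) of x with (y + x)
  => ( y + x ) >= 13
stmt 3: z := 4 - z  -- replace 0 occurrence(s) of z with (4 - z)
  => ( y + x ) >= 13
stmt 2: z := x + 6  -- replace 0 occurrence(s) of z with (x + 6)
  => ( y + x ) >= 13
stmt 1: y := x + y  -- replace 1 occurrence(s) of y with (x + y)
  => ( ( x + y ) + x ) >= 13

Answer: ( ( x + y ) + x ) >= 13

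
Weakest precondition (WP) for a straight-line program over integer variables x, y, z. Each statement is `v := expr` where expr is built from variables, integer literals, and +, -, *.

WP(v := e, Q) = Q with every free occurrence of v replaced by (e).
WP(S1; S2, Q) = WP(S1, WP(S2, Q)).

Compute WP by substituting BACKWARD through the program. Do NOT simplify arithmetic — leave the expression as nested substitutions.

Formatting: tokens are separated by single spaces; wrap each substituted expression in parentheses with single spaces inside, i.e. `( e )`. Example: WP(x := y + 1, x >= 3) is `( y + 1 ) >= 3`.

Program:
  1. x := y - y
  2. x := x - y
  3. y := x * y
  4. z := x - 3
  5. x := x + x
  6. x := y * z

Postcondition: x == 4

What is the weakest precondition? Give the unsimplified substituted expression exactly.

post: x == 4
stmt 6: x := y * z  -- replace 1 occurrence(s) of x with (y * z)
  => ( y * z ) == 4
stmt 5: x := x + x  -- replace 0 occurrence(s) of x with (x + x)
  => ( y * z ) == 4
stmt 4: z := x - 3  -- replace 1 occurrence(s) of z with (x - 3)
  => ( y * ( x - 3 ) ) == 4
stmt 3: y := x * y  -- replace 1 occurrence(s) of y with (x * y)
  => ( ( x * y ) * ( x - 3 ) ) == 4
stmt 2: x := x - y  -- replace 2 occurrence(s) of x with (x - y)
  => ( ( ( x - y ) * y ) * ( ( x - y ) - 3 ) ) == 4
stmt 1: x := y - y  -- replace 2 occurrence(s) of x with (y - y)
  => ( ( ( ( y - y ) - y ) * y ) * ( ( ( y - y ) - y ) - 3 ) ) == 4

Answer: ( ( ( ( y - y ) - y ) * y ) * ( ( ( y - y ) - y ) - 3 ) ) == 4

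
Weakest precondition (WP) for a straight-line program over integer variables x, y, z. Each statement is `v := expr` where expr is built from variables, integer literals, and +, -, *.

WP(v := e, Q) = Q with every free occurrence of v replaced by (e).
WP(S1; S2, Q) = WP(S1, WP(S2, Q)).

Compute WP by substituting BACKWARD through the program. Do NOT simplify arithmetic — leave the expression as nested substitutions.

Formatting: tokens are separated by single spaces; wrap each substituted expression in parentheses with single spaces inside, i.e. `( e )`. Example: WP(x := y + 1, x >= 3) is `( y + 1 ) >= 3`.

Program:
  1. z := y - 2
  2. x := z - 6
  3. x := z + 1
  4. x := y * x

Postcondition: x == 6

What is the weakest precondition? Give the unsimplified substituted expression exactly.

post: x == 6
stmt 4: x := y * x  -- replace 1 occurrence(s) of x with (y * x)
  => ( y * x ) == 6
stmt 3: x := z + 1  -- replace 1 occurrence(s) of x with (z + 1)
  => ( y * ( z + 1 ) ) == 6
stmt 2: x := z - 6  -- replace 0 occurrence(s) of x with (z - 6)
  => ( y * ( z + 1 ) ) == 6
stmt 1: z := y - 2  -- replace 1 occurrence(s) of z with (y - 2)
  => ( y * ( ( y - 2 ) + 1 ) ) == 6

Answer: ( y * ( ( y - 2 ) + 1 ) ) == 6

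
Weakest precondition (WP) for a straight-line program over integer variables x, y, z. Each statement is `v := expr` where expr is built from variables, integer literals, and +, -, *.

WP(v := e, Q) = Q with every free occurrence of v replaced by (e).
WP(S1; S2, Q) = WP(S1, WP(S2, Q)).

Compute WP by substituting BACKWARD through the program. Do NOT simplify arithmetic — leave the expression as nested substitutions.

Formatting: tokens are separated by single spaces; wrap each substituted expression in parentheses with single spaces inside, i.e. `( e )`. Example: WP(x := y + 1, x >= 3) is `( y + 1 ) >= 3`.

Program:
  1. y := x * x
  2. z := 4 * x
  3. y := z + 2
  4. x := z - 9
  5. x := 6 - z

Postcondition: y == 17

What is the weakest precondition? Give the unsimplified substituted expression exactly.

post: y == 17
stmt 5: x := 6 - z  -- replace 0 occurrence(s) of x with (6 - z)
  => y == 17
stmt 4: x := z - 9  -- replace 0 occurrence(s) of x with (z - 9)
  => y == 17
stmt 3: y := z + 2  -- replace 1 occurrence(s) of y with (z + 2)
  => ( z + 2 ) == 17
stmt 2: z := 4 * x  -- replace 1 occurrence(s) of z with (4 * x)
  => ( ( 4 * x ) + 2 ) == 17
stmt 1: y := x * x  -- replace 0 occurrence(s) of y with (x * x)
  => ( ( 4 * x ) + 2 ) == 17

Answer: ( ( 4 * x ) + 2 ) == 17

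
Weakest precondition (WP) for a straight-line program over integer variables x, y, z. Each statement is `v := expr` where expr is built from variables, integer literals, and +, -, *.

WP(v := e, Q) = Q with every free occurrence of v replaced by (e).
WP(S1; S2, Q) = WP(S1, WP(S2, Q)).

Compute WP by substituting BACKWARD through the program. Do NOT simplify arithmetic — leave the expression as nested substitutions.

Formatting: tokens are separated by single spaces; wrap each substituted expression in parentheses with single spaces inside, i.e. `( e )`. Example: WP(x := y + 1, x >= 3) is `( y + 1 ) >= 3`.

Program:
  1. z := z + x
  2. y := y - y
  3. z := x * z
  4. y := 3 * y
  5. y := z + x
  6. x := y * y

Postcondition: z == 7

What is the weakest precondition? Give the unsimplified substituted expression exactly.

Answer: ( x * ( z + x ) ) == 7

Derivation:
post: z == 7
stmt 6: x := y * y  -- replace 0 occurrence(s) of x with (y * y)
  => z == 7
stmt 5: y := z + x  -- replace 0 occurrence(s) of y with (z + x)
  => z == 7
stmt 4: y := 3 * y  -- replace 0 occurrence(s) of y with (3 * y)
  => z == 7
stmt 3: z := x * z  -- replace 1 occurrence(s) of z with (x * z)
  => ( x * z ) == 7
stmt 2: y := y - y  -- replace 0 occurrence(s) of y with (y - y)
  => ( x * z ) == 7
stmt 1: z := z + x  -- replace 1 occurrence(s) of z with (z + x)
  => ( x * ( z + x ) ) == 7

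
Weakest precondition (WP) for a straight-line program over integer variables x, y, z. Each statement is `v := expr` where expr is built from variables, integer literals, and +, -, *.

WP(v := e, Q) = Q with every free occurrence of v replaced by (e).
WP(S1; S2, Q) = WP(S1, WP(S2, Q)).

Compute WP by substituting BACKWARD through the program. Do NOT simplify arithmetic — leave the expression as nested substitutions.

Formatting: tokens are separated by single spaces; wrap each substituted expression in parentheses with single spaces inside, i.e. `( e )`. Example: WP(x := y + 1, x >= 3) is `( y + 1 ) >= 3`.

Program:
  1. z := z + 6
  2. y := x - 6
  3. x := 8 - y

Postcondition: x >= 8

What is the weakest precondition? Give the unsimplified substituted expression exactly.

Answer: ( 8 - ( x - 6 ) ) >= 8

Derivation:
post: x >= 8
stmt 3: x := 8 - y  -- replace 1 occurrence(s) of x with (8 - y)
  => ( 8 - y ) >= 8
stmt 2: y := x - 6  -- replace 1 occurrence(s) of y with (x - 6)
  => ( 8 - ( x - 6 ) ) >= 8
stmt 1: z := z + 6  -- replace 0 occurrence(s) of z with (z + 6)
  => ( 8 - ( x - 6 ) ) >= 8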